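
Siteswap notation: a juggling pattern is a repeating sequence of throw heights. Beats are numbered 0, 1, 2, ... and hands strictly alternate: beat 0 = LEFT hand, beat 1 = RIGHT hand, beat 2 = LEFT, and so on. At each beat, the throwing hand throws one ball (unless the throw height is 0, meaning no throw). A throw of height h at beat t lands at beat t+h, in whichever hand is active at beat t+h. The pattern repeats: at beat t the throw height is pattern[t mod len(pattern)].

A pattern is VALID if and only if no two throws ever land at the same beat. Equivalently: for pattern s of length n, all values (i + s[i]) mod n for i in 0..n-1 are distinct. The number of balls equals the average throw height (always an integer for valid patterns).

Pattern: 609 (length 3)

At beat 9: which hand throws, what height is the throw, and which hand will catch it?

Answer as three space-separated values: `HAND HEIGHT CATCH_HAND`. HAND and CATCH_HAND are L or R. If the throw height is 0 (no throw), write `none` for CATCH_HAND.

Answer: R 6 R

Derivation:
Beat 9: 9 mod 2 = 1, so hand = R
Throw height = pattern[9 mod 3] = pattern[0] = 6
Lands at beat 9+6=15, 15 mod 2 = 1, so catch hand = R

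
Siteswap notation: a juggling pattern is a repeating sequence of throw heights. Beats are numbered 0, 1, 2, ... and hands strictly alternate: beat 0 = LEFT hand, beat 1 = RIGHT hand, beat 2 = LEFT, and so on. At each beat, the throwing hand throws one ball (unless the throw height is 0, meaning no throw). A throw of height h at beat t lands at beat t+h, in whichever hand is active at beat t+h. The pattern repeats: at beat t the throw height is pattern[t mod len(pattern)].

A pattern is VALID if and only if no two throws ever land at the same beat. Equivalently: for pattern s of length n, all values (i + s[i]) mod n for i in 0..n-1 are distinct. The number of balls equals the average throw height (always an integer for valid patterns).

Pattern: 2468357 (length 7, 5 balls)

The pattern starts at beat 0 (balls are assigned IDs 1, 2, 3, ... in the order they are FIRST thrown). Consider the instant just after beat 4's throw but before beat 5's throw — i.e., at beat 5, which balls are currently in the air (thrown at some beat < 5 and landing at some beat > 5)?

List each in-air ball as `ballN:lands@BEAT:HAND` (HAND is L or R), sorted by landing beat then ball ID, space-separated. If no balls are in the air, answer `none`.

Answer: ball4:lands@7:R ball1:lands@8:L ball3:lands@11:R

Derivation:
Beat 0 (L): throw ball1 h=2 -> lands@2:L; in-air after throw: [b1@2:L]
Beat 1 (R): throw ball2 h=4 -> lands@5:R; in-air after throw: [b1@2:L b2@5:R]
Beat 2 (L): throw ball1 h=6 -> lands@8:L; in-air after throw: [b2@5:R b1@8:L]
Beat 3 (R): throw ball3 h=8 -> lands@11:R; in-air after throw: [b2@5:R b1@8:L b3@11:R]
Beat 4 (L): throw ball4 h=3 -> lands@7:R; in-air after throw: [b2@5:R b4@7:R b1@8:L b3@11:R]
Beat 5 (R): throw ball2 h=5 -> lands@10:L; in-air after throw: [b4@7:R b1@8:L b2@10:L b3@11:R]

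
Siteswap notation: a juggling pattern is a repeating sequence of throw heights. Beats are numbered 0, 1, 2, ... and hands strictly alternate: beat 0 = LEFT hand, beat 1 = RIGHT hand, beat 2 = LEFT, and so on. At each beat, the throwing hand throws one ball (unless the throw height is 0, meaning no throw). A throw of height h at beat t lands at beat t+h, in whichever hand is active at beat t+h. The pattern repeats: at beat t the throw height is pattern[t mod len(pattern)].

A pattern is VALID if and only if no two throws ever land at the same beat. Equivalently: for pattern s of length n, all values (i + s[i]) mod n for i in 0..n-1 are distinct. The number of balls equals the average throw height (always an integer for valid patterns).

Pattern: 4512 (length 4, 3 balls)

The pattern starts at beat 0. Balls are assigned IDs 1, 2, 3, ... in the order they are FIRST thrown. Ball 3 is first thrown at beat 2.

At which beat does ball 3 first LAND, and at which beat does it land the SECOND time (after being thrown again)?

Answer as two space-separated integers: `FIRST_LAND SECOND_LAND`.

Beat 0 (L): throw ball1 h=4 -> lands@4:L; in-air after throw: [b1@4:L]
Beat 1 (R): throw ball2 h=5 -> lands@6:L; in-air after throw: [b1@4:L b2@6:L]
Beat 2 (L): throw ball3 h=1 -> lands@3:R; in-air after throw: [b3@3:R b1@4:L b2@6:L]
Beat 3 (R): throw ball3 h=2 -> lands@5:R; in-air after throw: [b1@4:L b3@5:R b2@6:L]
Beat 4 (L): throw ball1 h=4 -> lands@8:L; in-air after throw: [b3@5:R b2@6:L b1@8:L]
Beat 5 (R): throw ball3 h=5 -> lands@10:L; in-air after throw: [b2@6:L b1@8:L b3@10:L]
Ball 3: thrown@2 h=1 -> first land @3; rethrown@3 h=2 -> second land @5

Answer: 3 5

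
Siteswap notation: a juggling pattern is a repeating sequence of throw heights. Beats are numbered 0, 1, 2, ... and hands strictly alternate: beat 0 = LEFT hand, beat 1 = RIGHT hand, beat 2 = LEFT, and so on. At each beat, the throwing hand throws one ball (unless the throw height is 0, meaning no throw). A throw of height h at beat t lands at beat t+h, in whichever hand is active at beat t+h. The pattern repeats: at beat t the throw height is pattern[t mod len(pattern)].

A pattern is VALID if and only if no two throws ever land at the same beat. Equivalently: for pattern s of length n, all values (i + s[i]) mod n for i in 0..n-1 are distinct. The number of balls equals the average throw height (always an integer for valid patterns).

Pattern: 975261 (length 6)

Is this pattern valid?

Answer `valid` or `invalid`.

i=0: (i + s[i]) mod n = (0 + 9) mod 6 = 3
i=1: (i + s[i]) mod n = (1 + 7) mod 6 = 2
i=2: (i + s[i]) mod n = (2 + 5) mod 6 = 1
i=3: (i + s[i]) mod n = (3 + 2) mod 6 = 5
i=4: (i + s[i]) mod n = (4 + 6) mod 6 = 4
i=5: (i + s[i]) mod n = (5 + 1) mod 6 = 0
Residues: [3, 2, 1, 5, 4, 0], distinct: True

Answer: valid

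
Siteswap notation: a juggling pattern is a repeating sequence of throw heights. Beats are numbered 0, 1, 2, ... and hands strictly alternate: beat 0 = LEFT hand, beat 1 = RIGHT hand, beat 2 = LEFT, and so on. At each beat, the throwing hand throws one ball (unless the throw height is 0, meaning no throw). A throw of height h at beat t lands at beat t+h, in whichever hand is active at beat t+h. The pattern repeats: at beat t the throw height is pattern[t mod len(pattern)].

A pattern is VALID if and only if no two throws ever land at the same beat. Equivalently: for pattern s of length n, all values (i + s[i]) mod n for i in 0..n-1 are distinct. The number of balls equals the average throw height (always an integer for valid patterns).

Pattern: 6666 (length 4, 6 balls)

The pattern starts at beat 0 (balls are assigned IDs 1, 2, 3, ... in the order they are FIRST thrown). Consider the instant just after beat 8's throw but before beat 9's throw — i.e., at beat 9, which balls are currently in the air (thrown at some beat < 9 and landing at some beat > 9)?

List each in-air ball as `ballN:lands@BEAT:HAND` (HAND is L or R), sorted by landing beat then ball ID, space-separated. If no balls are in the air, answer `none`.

Answer: ball5:lands@10:L ball6:lands@11:R ball1:lands@12:L ball2:lands@13:R ball3:lands@14:L

Derivation:
Beat 0 (L): throw ball1 h=6 -> lands@6:L; in-air after throw: [b1@6:L]
Beat 1 (R): throw ball2 h=6 -> lands@7:R; in-air after throw: [b1@6:L b2@7:R]
Beat 2 (L): throw ball3 h=6 -> lands@8:L; in-air after throw: [b1@6:L b2@7:R b3@8:L]
Beat 3 (R): throw ball4 h=6 -> lands@9:R; in-air after throw: [b1@6:L b2@7:R b3@8:L b4@9:R]
Beat 4 (L): throw ball5 h=6 -> lands@10:L; in-air after throw: [b1@6:L b2@7:R b3@8:L b4@9:R b5@10:L]
Beat 5 (R): throw ball6 h=6 -> lands@11:R; in-air after throw: [b1@6:L b2@7:R b3@8:L b4@9:R b5@10:L b6@11:R]
Beat 6 (L): throw ball1 h=6 -> lands@12:L; in-air after throw: [b2@7:R b3@8:L b4@9:R b5@10:L b6@11:R b1@12:L]
Beat 7 (R): throw ball2 h=6 -> lands@13:R; in-air after throw: [b3@8:L b4@9:R b5@10:L b6@11:R b1@12:L b2@13:R]
Beat 8 (L): throw ball3 h=6 -> lands@14:L; in-air after throw: [b4@9:R b5@10:L b6@11:R b1@12:L b2@13:R b3@14:L]
Beat 9 (R): throw ball4 h=6 -> lands@15:R; in-air after throw: [b5@10:L b6@11:R b1@12:L b2@13:R b3@14:L b4@15:R]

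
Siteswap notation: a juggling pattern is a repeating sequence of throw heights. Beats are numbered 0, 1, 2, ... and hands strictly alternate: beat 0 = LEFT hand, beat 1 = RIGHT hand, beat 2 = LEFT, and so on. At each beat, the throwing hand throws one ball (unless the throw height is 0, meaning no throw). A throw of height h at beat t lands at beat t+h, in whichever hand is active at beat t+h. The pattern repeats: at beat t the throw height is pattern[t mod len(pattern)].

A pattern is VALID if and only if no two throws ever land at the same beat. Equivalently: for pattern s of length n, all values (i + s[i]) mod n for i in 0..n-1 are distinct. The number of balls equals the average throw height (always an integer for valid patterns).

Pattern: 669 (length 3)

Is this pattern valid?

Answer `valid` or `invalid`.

Answer: valid

Derivation:
i=0: (i + s[i]) mod n = (0 + 6) mod 3 = 0
i=1: (i + s[i]) mod n = (1 + 6) mod 3 = 1
i=2: (i + s[i]) mod n = (2 + 9) mod 3 = 2
Residues: [0, 1, 2], distinct: True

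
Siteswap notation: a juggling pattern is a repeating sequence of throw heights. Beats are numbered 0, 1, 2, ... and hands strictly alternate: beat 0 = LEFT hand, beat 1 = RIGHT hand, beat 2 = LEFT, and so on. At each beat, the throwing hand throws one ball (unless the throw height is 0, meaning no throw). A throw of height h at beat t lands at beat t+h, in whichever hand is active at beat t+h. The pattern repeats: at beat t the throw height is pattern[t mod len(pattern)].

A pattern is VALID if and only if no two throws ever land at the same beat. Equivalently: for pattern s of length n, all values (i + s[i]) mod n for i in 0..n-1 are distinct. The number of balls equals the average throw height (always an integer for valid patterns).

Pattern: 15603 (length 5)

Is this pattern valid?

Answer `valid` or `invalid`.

i=0: (i + s[i]) mod n = (0 + 1) mod 5 = 1
i=1: (i + s[i]) mod n = (1 + 5) mod 5 = 1
i=2: (i + s[i]) mod n = (2 + 6) mod 5 = 3
i=3: (i + s[i]) mod n = (3 + 0) mod 5 = 3
i=4: (i + s[i]) mod n = (4 + 3) mod 5 = 2
Residues: [1, 1, 3, 3, 2], distinct: False

Answer: invalid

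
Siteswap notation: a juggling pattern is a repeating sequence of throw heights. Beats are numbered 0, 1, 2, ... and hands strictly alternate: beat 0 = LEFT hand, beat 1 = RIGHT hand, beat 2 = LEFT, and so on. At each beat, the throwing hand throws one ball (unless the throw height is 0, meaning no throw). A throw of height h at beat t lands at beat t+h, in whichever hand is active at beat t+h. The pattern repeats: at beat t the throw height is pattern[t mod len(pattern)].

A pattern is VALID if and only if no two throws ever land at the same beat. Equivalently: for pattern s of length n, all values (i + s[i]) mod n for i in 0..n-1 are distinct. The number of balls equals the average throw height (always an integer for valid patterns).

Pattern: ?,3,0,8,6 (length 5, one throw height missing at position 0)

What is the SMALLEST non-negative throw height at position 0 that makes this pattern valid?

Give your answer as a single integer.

Answer: 3

Derivation:
i=0: s[i]=? (unknown)
i=1: (1 + 3) mod 5 = 4
i=2: (2 + 0) mod 5 = 2
i=3: (3 + 8) mod 5 = 1
i=4: (4 + 6) mod 5 = 0
Known residues: [0, 1, 2, 4]; need a permutation of 0..4, so missing residue r = 3
Need (0 + s) mod 5 = 3; smallest s = (3 - 0) mod 5 = 3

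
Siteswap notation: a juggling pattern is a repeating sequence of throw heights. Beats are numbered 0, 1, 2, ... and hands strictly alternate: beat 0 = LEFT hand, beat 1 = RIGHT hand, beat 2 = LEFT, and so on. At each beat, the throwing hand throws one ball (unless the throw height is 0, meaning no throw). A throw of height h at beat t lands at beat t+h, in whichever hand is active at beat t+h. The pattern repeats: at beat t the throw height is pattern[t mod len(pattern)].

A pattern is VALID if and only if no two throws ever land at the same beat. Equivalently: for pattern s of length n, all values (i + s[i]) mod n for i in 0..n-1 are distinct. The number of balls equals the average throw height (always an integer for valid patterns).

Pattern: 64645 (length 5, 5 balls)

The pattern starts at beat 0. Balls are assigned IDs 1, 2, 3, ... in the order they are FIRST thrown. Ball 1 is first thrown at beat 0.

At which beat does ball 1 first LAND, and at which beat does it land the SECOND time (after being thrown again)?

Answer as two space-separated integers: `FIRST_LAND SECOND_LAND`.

Beat 0 (L): throw ball1 h=6 -> lands@6:L; in-air after throw: [b1@6:L]
Beat 1 (R): throw ball2 h=4 -> lands@5:R; in-air after throw: [b2@5:R b1@6:L]
Beat 2 (L): throw ball3 h=6 -> lands@8:L; in-air after throw: [b2@5:R b1@6:L b3@8:L]
Beat 3 (R): throw ball4 h=4 -> lands@7:R; in-air after throw: [b2@5:R b1@6:L b4@7:R b3@8:L]
Beat 4 (L): throw ball5 h=5 -> lands@9:R; in-air after throw: [b2@5:R b1@6:L b4@7:R b3@8:L b5@9:R]
Beat 5 (R): throw ball2 h=6 -> lands@11:R; in-air after throw: [b1@6:L b4@7:R b3@8:L b5@9:R b2@11:R]
Beat 6 (L): throw ball1 h=4 -> lands@10:L; in-air after throw: [b4@7:R b3@8:L b5@9:R b1@10:L b2@11:R]
Beat 7 (R): throw ball4 h=6 -> lands@13:R; in-air after throw: [b3@8:L b5@9:R b1@10:L b2@11:R b4@13:R]
Beat 8 (L): throw ball3 h=4 -> lands@12:L; in-air after throw: [b5@9:R b1@10:L b2@11:R b3@12:L b4@13:R]
Beat 9 (R): throw ball5 h=5 -> lands@14:L; in-air after throw: [b1@10:L b2@11:R b3@12:L b4@13:R b5@14:L]
Beat 10 (L): throw ball1 h=6 -> lands@16:L; in-air after throw: [b2@11:R b3@12:L b4@13:R b5@14:L b1@16:L]
Ball 1: thrown@0 h=6 -> first land @6; rethrown@6 h=4 -> second land @10

Answer: 6 10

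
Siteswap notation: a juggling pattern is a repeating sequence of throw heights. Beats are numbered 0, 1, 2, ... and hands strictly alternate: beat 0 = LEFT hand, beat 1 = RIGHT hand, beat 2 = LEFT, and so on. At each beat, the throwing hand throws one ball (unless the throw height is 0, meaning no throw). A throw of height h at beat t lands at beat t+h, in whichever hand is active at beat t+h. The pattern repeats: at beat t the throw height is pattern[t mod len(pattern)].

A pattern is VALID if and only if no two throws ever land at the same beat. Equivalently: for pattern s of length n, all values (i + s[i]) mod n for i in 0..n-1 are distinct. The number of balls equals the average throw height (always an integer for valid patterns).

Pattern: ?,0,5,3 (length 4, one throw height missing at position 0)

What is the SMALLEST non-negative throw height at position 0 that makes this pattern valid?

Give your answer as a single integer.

Answer: 0

Derivation:
i=0: s[i]=? (unknown)
i=1: (1 + 0) mod 4 = 1
i=2: (2 + 5) mod 4 = 3
i=3: (3 + 3) mod 4 = 2
Known residues: [1, 2, 3]; need a permutation of 0..3, so missing residue r = 0
Need (0 + s) mod 4 = 0; smallest s = (0 - 0) mod 4 = 0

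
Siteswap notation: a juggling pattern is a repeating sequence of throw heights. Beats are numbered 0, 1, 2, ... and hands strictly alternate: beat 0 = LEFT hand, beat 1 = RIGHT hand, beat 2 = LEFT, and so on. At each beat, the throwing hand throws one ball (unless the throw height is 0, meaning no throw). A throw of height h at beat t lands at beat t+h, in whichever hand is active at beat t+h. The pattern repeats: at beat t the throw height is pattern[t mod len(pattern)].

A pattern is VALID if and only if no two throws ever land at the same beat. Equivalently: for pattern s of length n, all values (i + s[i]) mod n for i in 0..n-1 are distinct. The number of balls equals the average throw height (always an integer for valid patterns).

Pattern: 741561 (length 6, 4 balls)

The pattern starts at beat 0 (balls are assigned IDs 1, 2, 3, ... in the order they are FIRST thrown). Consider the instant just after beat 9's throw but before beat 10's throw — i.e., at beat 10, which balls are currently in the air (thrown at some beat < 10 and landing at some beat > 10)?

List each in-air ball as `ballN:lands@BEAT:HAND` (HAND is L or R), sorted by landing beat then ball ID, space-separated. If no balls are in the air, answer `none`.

Answer: ball1:lands@11:R ball2:lands@13:R ball3:lands@14:L

Derivation:
Beat 0 (L): throw ball1 h=7 -> lands@7:R; in-air after throw: [b1@7:R]
Beat 1 (R): throw ball2 h=4 -> lands@5:R; in-air after throw: [b2@5:R b1@7:R]
Beat 2 (L): throw ball3 h=1 -> lands@3:R; in-air after throw: [b3@3:R b2@5:R b1@7:R]
Beat 3 (R): throw ball3 h=5 -> lands@8:L; in-air after throw: [b2@5:R b1@7:R b3@8:L]
Beat 4 (L): throw ball4 h=6 -> lands@10:L; in-air after throw: [b2@5:R b1@7:R b3@8:L b4@10:L]
Beat 5 (R): throw ball2 h=1 -> lands@6:L; in-air after throw: [b2@6:L b1@7:R b3@8:L b4@10:L]
Beat 6 (L): throw ball2 h=7 -> lands@13:R; in-air after throw: [b1@7:R b3@8:L b4@10:L b2@13:R]
Beat 7 (R): throw ball1 h=4 -> lands@11:R; in-air after throw: [b3@8:L b4@10:L b1@11:R b2@13:R]
Beat 8 (L): throw ball3 h=1 -> lands@9:R; in-air after throw: [b3@9:R b4@10:L b1@11:R b2@13:R]
Beat 9 (R): throw ball3 h=5 -> lands@14:L; in-air after throw: [b4@10:L b1@11:R b2@13:R b3@14:L]
Beat 10 (L): throw ball4 h=6 -> lands@16:L; in-air after throw: [b1@11:R b2@13:R b3@14:L b4@16:L]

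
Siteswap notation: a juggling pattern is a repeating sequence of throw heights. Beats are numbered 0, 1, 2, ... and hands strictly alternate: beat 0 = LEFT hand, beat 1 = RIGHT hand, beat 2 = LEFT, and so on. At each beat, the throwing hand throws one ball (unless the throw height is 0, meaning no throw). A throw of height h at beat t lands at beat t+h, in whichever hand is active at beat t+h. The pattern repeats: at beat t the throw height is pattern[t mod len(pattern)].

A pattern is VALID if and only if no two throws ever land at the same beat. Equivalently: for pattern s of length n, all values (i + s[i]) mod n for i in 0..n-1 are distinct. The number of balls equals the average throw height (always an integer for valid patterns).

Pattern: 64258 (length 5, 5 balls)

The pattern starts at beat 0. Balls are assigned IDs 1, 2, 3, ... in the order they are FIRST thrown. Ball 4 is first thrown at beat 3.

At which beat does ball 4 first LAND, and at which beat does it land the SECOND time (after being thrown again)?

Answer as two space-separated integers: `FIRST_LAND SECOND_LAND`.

Beat 0 (L): throw ball1 h=6 -> lands@6:L; in-air after throw: [b1@6:L]
Beat 1 (R): throw ball2 h=4 -> lands@5:R; in-air after throw: [b2@5:R b1@6:L]
Beat 2 (L): throw ball3 h=2 -> lands@4:L; in-air after throw: [b3@4:L b2@5:R b1@6:L]
Beat 3 (R): throw ball4 h=5 -> lands@8:L; in-air after throw: [b3@4:L b2@5:R b1@6:L b4@8:L]
Beat 4 (L): throw ball3 h=8 -> lands@12:L; in-air after throw: [b2@5:R b1@6:L b4@8:L b3@12:L]
Beat 5 (R): throw ball2 h=6 -> lands@11:R; in-air after throw: [b1@6:L b4@8:L b2@11:R b3@12:L]
Beat 6 (L): throw ball1 h=4 -> lands@10:L; in-air after throw: [b4@8:L b1@10:L b2@11:R b3@12:L]
Beat 7 (R): throw ball5 h=2 -> lands@9:R; in-air after throw: [b4@8:L b5@9:R b1@10:L b2@11:R b3@12:L]
Beat 8 (L): throw ball4 h=5 -> lands@13:R; in-air after throw: [b5@9:R b1@10:L b2@11:R b3@12:L b4@13:R]
Beat 9 (R): throw ball5 h=8 -> lands@17:R; in-air after throw: [b1@10:L b2@11:R b3@12:L b4@13:R b5@17:R]
Beat 10 (L): throw ball1 h=6 -> lands@16:L; in-air after throw: [b2@11:R b3@12:L b4@13:R b1@16:L b5@17:R]
Beat 11 (R): throw ball2 h=4 -> lands@15:R; in-air after throw: [b3@12:L b4@13:R b2@15:R b1@16:L b5@17:R]
Beat 12 (L): throw ball3 h=2 -> lands@14:L; in-air after throw: [b4@13:R b3@14:L b2@15:R b1@16:L b5@17:R]
Beat 13 (R): throw ball4 h=5 -> lands@18:L; in-air after throw: [b3@14:L b2@15:R b1@16:L b5@17:R b4@18:L]
Ball 4: thrown@3 h=5 -> first land @8; rethrown@8 h=5 -> second land @13

Answer: 8 13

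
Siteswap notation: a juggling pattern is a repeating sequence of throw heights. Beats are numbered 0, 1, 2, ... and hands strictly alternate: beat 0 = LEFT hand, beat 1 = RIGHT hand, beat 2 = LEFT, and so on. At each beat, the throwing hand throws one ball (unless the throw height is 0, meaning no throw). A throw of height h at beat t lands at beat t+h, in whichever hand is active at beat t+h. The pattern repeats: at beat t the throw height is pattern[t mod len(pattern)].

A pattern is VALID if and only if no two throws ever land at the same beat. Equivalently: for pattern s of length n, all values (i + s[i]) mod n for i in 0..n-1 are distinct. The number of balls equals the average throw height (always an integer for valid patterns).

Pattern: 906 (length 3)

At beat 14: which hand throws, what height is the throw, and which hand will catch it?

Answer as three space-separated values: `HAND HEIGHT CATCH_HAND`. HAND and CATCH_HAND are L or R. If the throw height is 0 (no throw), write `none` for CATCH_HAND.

Answer: L 6 L

Derivation:
Beat 14: 14 mod 2 = 0, so hand = L
Throw height = pattern[14 mod 3] = pattern[2] = 6
Lands at beat 14+6=20, 20 mod 2 = 0, so catch hand = L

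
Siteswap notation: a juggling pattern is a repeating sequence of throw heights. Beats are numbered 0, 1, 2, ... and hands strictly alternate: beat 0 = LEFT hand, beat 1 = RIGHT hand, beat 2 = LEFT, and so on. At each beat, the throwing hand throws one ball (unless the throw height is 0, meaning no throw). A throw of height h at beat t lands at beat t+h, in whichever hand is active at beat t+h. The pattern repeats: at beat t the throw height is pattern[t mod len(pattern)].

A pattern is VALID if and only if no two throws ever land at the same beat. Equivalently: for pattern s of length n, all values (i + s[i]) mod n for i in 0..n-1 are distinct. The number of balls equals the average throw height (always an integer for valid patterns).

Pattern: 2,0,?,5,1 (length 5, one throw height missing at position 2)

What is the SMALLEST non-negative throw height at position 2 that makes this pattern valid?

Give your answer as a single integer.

Answer: 2

Derivation:
i=0: (0 + 2) mod 5 = 2
i=1: (1 + 0) mod 5 = 1
i=2: s[i]=? (unknown)
i=3: (3 + 5) mod 5 = 3
i=4: (4 + 1) mod 5 = 0
Known residues: [0, 1, 2, 3]; need a permutation of 0..4, so missing residue r = 4
Need (2 + s) mod 5 = 4; smallest s = (4 - 2) mod 5 = 2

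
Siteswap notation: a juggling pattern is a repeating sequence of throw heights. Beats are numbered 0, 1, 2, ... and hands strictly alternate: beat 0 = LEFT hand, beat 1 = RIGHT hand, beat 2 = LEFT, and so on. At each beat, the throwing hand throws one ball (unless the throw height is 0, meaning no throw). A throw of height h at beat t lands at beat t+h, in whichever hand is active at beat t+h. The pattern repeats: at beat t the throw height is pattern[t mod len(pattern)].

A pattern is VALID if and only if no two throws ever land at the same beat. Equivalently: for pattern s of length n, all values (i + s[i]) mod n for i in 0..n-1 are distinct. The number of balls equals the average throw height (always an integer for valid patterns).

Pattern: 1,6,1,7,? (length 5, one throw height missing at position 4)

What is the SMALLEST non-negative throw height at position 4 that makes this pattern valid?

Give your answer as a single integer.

Answer: 0

Derivation:
i=0: (0 + 1) mod 5 = 1
i=1: (1 + 6) mod 5 = 2
i=2: (2 + 1) mod 5 = 3
i=3: (3 + 7) mod 5 = 0
i=4: s[i]=? (unknown)
Known residues: [0, 1, 2, 3]; need a permutation of 0..4, so missing residue r = 4
Need (4 + s) mod 5 = 4; smallest s = (4 - 4) mod 5 = 0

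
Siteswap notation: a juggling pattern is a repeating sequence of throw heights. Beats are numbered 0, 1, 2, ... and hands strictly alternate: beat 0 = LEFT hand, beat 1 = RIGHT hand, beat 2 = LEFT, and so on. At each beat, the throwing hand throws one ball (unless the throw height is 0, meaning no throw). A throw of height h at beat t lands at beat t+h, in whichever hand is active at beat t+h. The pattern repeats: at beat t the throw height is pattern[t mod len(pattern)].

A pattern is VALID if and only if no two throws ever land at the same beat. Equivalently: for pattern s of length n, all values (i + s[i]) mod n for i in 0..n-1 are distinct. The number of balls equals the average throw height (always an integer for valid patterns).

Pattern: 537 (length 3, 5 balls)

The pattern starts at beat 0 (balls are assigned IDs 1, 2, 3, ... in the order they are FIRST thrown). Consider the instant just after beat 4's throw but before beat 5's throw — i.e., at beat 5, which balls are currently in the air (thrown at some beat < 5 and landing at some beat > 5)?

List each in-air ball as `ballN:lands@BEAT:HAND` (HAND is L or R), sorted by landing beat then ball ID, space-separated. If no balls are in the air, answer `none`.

Beat 0 (L): throw ball1 h=5 -> lands@5:R; in-air after throw: [b1@5:R]
Beat 1 (R): throw ball2 h=3 -> lands@4:L; in-air after throw: [b2@4:L b1@5:R]
Beat 2 (L): throw ball3 h=7 -> lands@9:R; in-air after throw: [b2@4:L b1@5:R b3@9:R]
Beat 3 (R): throw ball4 h=5 -> lands@8:L; in-air after throw: [b2@4:L b1@5:R b4@8:L b3@9:R]
Beat 4 (L): throw ball2 h=3 -> lands@7:R; in-air after throw: [b1@5:R b2@7:R b4@8:L b3@9:R]
Beat 5 (R): throw ball1 h=7 -> lands@12:L; in-air after throw: [b2@7:R b4@8:L b3@9:R b1@12:L]

Answer: ball2:lands@7:R ball4:lands@8:L ball3:lands@9:R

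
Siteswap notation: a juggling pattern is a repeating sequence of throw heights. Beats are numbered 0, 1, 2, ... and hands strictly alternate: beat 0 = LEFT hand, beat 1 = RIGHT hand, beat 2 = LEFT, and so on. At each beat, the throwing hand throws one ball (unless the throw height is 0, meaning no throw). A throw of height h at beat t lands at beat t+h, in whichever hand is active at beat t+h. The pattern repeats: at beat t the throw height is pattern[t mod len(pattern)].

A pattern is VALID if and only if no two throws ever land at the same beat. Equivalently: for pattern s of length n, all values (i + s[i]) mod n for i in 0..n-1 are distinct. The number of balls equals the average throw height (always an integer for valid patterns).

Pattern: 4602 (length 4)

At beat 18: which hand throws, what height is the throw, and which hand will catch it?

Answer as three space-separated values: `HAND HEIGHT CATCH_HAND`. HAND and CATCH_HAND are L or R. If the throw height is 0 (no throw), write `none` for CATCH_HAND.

Beat 18: 18 mod 2 = 0, so hand = L
Throw height = pattern[18 mod 4] = pattern[2] = 0

Answer: L 0 none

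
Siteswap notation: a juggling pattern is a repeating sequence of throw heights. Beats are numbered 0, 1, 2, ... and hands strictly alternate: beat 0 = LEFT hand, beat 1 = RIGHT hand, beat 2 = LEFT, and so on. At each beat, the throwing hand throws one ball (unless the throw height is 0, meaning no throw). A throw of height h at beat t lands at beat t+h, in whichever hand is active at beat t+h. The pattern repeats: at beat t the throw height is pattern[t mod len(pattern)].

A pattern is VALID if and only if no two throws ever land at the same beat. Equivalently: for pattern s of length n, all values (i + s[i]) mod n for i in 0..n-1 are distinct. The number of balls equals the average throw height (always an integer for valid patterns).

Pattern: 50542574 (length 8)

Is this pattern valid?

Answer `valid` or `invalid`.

Answer: invalid

Derivation:
i=0: (i + s[i]) mod n = (0 + 5) mod 8 = 5
i=1: (i + s[i]) mod n = (1 + 0) mod 8 = 1
i=2: (i + s[i]) mod n = (2 + 5) mod 8 = 7
i=3: (i + s[i]) mod n = (3 + 4) mod 8 = 7
i=4: (i + s[i]) mod n = (4 + 2) mod 8 = 6
i=5: (i + s[i]) mod n = (5 + 5) mod 8 = 2
i=6: (i + s[i]) mod n = (6 + 7) mod 8 = 5
i=7: (i + s[i]) mod n = (7 + 4) mod 8 = 3
Residues: [5, 1, 7, 7, 6, 2, 5, 3], distinct: False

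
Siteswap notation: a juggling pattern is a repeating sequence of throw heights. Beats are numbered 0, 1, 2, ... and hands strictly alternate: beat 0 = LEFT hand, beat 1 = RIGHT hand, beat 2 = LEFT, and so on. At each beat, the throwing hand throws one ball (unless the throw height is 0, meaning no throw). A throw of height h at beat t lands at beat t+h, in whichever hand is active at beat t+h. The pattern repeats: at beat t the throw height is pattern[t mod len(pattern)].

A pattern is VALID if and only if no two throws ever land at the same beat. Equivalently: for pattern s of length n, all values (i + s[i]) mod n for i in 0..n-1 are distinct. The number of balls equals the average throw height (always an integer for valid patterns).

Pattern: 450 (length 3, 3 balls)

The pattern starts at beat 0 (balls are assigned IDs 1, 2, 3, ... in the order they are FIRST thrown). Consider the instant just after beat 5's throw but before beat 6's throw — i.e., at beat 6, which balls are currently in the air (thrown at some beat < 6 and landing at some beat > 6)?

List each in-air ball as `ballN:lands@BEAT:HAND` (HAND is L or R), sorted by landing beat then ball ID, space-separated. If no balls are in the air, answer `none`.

Answer: ball3:lands@7:R ball1:lands@9:R

Derivation:
Beat 0 (L): throw ball1 h=4 -> lands@4:L; in-air after throw: [b1@4:L]
Beat 1 (R): throw ball2 h=5 -> lands@6:L; in-air after throw: [b1@4:L b2@6:L]
Beat 3 (R): throw ball3 h=4 -> lands@7:R; in-air after throw: [b1@4:L b2@6:L b3@7:R]
Beat 4 (L): throw ball1 h=5 -> lands@9:R; in-air after throw: [b2@6:L b3@7:R b1@9:R]
Beat 6 (L): throw ball2 h=4 -> lands@10:L; in-air after throw: [b3@7:R b1@9:R b2@10:L]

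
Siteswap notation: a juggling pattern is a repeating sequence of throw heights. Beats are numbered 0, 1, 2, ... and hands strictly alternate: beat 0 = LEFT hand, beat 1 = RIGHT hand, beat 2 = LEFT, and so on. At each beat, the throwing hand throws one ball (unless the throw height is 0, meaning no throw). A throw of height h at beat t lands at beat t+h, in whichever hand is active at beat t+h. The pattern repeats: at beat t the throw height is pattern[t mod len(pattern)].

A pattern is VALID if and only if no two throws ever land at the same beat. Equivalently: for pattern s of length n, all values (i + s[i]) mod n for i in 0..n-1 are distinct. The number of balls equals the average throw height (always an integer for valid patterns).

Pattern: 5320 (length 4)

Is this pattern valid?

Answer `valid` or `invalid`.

i=0: (i + s[i]) mod n = (0 + 5) mod 4 = 1
i=1: (i + s[i]) mod n = (1 + 3) mod 4 = 0
i=2: (i + s[i]) mod n = (2 + 2) mod 4 = 0
i=3: (i + s[i]) mod n = (3 + 0) mod 4 = 3
Residues: [1, 0, 0, 3], distinct: False

Answer: invalid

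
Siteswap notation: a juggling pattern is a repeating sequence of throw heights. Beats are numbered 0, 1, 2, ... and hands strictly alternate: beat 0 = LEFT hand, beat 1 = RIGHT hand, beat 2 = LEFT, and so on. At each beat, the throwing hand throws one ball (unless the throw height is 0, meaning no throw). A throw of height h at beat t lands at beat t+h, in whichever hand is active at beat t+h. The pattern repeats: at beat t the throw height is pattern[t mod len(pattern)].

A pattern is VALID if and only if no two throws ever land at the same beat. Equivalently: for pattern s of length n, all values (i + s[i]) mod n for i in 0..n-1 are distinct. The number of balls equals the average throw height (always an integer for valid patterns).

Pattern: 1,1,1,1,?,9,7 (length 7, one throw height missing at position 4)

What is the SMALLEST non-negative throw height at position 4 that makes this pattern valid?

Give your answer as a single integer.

Answer: 1

Derivation:
i=0: (0 + 1) mod 7 = 1
i=1: (1 + 1) mod 7 = 2
i=2: (2 + 1) mod 7 = 3
i=3: (3 + 1) mod 7 = 4
i=4: s[i]=? (unknown)
i=5: (5 + 9) mod 7 = 0
i=6: (6 + 7) mod 7 = 6
Known residues: [0, 1, 2, 3, 4, 6]; need a permutation of 0..6, so missing residue r = 5
Need (4 + s) mod 7 = 5; smallest s = (5 - 4) mod 7 = 1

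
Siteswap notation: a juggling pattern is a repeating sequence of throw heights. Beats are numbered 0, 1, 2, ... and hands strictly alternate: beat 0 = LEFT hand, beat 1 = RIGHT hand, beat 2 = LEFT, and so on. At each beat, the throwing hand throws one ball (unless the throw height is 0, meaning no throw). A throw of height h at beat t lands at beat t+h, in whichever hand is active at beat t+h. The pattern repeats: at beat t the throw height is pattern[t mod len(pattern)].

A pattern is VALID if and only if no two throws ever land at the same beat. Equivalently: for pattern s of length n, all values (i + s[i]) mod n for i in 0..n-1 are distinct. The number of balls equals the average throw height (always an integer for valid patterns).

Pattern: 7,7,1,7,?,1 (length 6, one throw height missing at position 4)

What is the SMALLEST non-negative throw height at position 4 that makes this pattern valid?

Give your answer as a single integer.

i=0: (0 + 7) mod 6 = 1
i=1: (1 + 7) mod 6 = 2
i=2: (2 + 1) mod 6 = 3
i=3: (3 + 7) mod 6 = 4
i=4: s[i]=? (unknown)
i=5: (5 + 1) mod 6 = 0
Known residues: [0, 1, 2, 3, 4]; need a permutation of 0..5, so missing residue r = 5
Need (4 + s) mod 6 = 5; smallest s = (5 - 4) mod 6 = 1

Answer: 1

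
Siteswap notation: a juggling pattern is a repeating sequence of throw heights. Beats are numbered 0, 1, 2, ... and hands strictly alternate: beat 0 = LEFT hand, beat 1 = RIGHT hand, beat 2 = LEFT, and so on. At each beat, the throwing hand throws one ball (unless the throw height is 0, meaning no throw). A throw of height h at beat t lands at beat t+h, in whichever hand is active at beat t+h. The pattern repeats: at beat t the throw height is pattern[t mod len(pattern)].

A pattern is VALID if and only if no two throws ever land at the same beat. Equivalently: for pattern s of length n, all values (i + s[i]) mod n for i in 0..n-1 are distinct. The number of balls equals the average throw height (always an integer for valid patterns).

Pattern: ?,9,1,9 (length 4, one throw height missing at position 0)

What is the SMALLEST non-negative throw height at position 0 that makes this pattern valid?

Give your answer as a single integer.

i=0: s[i]=? (unknown)
i=1: (1 + 9) mod 4 = 2
i=2: (2 + 1) mod 4 = 3
i=3: (3 + 9) mod 4 = 0
Known residues: [0, 2, 3]; need a permutation of 0..3, so missing residue r = 1
Need (0 + s) mod 4 = 1; smallest s = (1 - 0) mod 4 = 1

Answer: 1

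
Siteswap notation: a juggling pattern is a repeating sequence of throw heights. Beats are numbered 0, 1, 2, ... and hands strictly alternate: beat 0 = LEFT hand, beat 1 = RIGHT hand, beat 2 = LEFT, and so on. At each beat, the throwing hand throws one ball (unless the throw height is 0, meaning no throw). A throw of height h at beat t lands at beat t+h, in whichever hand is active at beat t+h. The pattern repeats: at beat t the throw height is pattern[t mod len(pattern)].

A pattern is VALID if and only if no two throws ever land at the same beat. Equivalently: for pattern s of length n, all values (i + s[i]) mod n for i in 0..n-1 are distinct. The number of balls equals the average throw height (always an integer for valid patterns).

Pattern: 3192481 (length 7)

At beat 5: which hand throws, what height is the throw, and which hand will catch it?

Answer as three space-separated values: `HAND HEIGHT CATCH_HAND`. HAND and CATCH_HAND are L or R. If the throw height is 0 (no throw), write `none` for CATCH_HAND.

Answer: R 8 R

Derivation:
Beat 5: 5 mod 2 = 1, so hand = R
Throw height = pattern[5 mod 7] = pattern[5] = 8
Lands at beat 5+8=13, 13 mod 2 = 1, so catch hand = R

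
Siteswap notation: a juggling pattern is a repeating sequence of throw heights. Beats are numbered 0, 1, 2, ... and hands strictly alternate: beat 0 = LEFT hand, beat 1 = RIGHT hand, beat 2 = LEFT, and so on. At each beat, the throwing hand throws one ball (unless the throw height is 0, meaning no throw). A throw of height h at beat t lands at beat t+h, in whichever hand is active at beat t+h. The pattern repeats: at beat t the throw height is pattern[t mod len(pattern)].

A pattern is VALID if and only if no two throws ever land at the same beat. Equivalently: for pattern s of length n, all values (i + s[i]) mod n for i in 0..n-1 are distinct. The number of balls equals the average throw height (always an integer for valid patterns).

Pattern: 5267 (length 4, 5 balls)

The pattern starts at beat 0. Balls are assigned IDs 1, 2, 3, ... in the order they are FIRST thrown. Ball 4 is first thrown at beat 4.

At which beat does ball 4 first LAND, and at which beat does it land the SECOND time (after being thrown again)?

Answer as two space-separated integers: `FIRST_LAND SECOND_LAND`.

Answer: 9 11

Derivation:
Beat 0 (L): throw ball1 h=5 -> lands@5:R; in-air after throw: [b1@5:R]
Beat 1 (R): throw ball2 h=2 -> lands@3:R; in-air after throw: [b2@3:R b1@5:R]
Beat 2 (L): throw ball3 h=6 -> lands@8:L; in-air after throw: [b2@3:R b1@5:R b3@8:L]
Beat 3 (R): throw ball2 h=7 -> lands@10:L; in-air after throw: [b1@5:R b3@8:L b2@10:L]
Beat 4 (L): throw ball4 h=5 -> lands@9:R; in-air after throw: [b1@5:R b3@8:L b4@9:R b2@10:L]
Beat 5 (R): throw ball1 h=2 -> lands@7:R; in-air after throw: [b1@7:R b3@8:L b4@9:R b2@10:L]
Beat 6 (L): throw ball5 h=6 -> lands@12:L; in-air after throw: [b1@7:R b3@8:L b4@9:R b2@10:L b5@12:L]
Beat 7 (R): throw ball1 h=7 -> lands@14:L; in-air after throw: [b3@8:L b4@9:R b2@10:L b5@12:L b1@14:L]
Beat 8 (L): throw ball3 h=5 -> lands@13:R; in-air after throw: [b4@9:R b2@10:L b5@12:L b3@13:R b1@14:L]
Beat 9 (R): throw ball4 h=2 -> lands@11:R; in-air after throw: [b2@10:L b4@11:R b5@12:L b3@13:R b1@14:L]
Beat 10 (L): throw ball2 h=6 -> lands@16:L; in-air after throw: [b4@11:R b5@12:L b3@13:R b1@14:L b2@16:L]
Beat 11 (R): throw ball4 h=7 -> lands@18:L; in-air after throw: [b5@12:L b3@13:R b1@14:L b2@16:L b4@18:L]
Ball 4: thrown@4 h=5 -> first land @9; rethrown@9 h=2 -> second land @11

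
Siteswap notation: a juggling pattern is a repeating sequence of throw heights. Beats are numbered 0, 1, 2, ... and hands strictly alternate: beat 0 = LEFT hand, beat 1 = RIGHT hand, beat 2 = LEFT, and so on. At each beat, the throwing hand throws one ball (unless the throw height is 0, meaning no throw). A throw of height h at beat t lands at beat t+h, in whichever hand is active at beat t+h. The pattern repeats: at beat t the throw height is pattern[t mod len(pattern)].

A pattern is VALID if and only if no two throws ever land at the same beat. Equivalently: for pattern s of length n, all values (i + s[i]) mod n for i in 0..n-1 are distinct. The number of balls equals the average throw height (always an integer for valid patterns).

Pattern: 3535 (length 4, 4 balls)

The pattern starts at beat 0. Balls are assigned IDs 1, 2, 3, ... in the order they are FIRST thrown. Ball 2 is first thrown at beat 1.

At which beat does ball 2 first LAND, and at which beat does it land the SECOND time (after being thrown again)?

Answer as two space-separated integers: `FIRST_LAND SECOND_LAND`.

Answer: 6 9

Derivation:
Beat 0 (L): throw ball1 h=3 -> lands@3:R; in-air after throw: [b1@3:R]
Beat 1 (R): throw ball2 h=5 -> lands@6:L; in-air after throw: [b1@3:R b2@6:L]
Beat 2 (L): throw ball3 h=3 -> lands@5:R; in-air after throw: [b1@3:R b3@5:R b2@6:L]
Beat 3 (R): throw ball1 h=5 -> lands@8:L; in-air after throw: [b3@5:R b2@6:L b1@8:L]
Beat 4 (L): throw ball4 h=3 -> lands@7:R; in-air after throw: [b3@5:R b2@6:L b4@7:R b1@8:L]
Beat 5 (R): throw ball3 h=5 -> lands@10:L; in-air after throw: [b2@6:L b4@7:R b1@8:L b3@10:L]
Beat 6 (L): throw ball2 h=3 -> lands@9:R; in-air after throw: [b4@7:R b1@8:L b2@9:R b3@10:L]
Beat 7 (R): throw ball4 h=5 -> lands@12:L; in-air after throw: [b1@8:L b2@9:R b3@10:L b4@12:L]
Beat 8 (L): throw ball1 h=3 -> lands@11:R; in-air after throw: [b2@9:R b3@10:L b1@11:R b4@12:L]
Beat 9 (R): throw ball2 h=5 -> lands@14:L; in-air after throw: [b3@10:L b1@11:R b4@12:L b2@14:L]
Ball 2: thrown@1 h=5 -> first land @6; rethrown@6 h=3 -> second land @9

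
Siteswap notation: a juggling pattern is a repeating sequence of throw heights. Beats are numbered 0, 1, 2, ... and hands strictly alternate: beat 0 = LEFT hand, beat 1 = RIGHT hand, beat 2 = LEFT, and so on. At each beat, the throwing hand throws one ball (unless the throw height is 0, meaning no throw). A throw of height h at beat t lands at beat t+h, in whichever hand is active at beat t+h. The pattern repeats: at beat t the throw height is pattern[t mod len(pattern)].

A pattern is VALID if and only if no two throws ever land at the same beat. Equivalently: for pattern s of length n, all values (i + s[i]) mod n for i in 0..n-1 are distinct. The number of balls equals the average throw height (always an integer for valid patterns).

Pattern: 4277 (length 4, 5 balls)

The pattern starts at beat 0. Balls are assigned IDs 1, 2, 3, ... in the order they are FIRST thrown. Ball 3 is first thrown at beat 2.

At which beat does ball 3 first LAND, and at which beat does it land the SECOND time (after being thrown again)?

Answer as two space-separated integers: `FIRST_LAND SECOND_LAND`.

Beat 0 (L): throw ball1 h=4 -> lands@4:L; in-air after throw: [b1@4:L]
Beat 1 (R): throw ball2 h=2 -> lands@3:R; in-air after throw: [b2@3:R b1@4:L]
Beat 2 (L): throw ball3 h=7 -> lands@9:R; in-air after throw: [b2@3:R b1@4:L b3@9:R]
Beat 3 (R): throw ball2 h=7 -> lands@10:L; in-air after throw: [b1@4:L b3@9:R b2@10:L]
Beat 4 (L): throw ball1 h=4 -> lands@8:L; in-air after throw: [b1@8:L b3@9:R b2@10:L]
Beat 5 (R): throw ball4 h=2 -> lands@7:R; in-air after throw: [b4@7:R b1@8:L b3@9:R b2@10:L]
Beat 6 (L): throw ball5 h=7 -> lands@13:R; in-air after throw: [b4@7:R b1@8:L b3@9:R b2@10:L b5@13:R]
Beat 7 (R): throw ball4 h=7 -> lands@14:L; in-air after throw: [b1@8:L b3@9:R b2@10:L b5@13:R b4@14:L]
Beat 8 (L): throw ball1 h=4 -> lands@12:L; in-air after throw: [b3@9:R b2@10:L b1@12:L b5@13:R b4@14:L]
Beat 9 (R): throw ball3 h=2 -> lands@11:R; in-air after throw: [b2@10:L b3@11:R b1@12:L b5@13:R b4@14:L]
Beat 10 (L): throw ball2 h=7 -> lands@17:R; in-air after throw: [b3@11:R b1@12:L b5@13:R b4@14:L b2@17:R]
Beat 11 (R): throw ball3 h=7 -> lands@18:L; in-air after throw: [b1@12:L b5@13:R b4@14:L b2@17:R b3@18:L]
Ball 3: thrown@2 h=7 -> first land @9; rethrown@9 h=2 -> second land @11

Answer: 9 11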